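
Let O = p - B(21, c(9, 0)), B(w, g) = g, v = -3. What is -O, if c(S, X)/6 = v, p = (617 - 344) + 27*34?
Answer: -1209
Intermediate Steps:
p = 1191 (p = 273 + 918 = 1191)
c(S, X) = -18 (c(S, X) = 6*(-3) = -18)
O = 1209 (O = 1191 - 1*(-18) = 1191 + 18 = 1209)
-O = -1*1209 = -1209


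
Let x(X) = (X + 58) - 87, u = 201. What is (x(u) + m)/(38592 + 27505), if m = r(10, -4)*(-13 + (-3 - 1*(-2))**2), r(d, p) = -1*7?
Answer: 256/66097 ≈ 0.0038731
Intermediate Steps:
r(d, p) = -7
x(X) = -29 + X (x(X) = (58 + X) - 87 = -29 + X)
m = 84 (m = -7*(-13 + (-3 - 1*(-2))**2) = -7*(-13 + (-3 + 2)**2) = -7*(-13 + (-1)**2) = -7*(-13 + 1) = -7*(-12) = 84)
(x(u) + m)/(38592 + 27505) = ((-29 + 201) + 84)/(38592 + 27505) = (172 + 84)/66097 = 256*(1/66097) = 256/66097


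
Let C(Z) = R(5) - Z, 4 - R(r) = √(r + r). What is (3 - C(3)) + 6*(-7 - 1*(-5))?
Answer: -10 + √10 ≈ -6.8377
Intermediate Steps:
R(r) = 4 - √2*√r (R(r) = 4 - √(r + r) = 4 - √(2*r) = 4 - √2*√r)
C(Z) = 4 - Z - √10 (C(Z) = (4 - √2*√5) - Z = (4 - √10) - Z = 4 - Z - √10)
(3 - C(3)) + 6*(-7 - 1*(-5)) = (3 - (4 - 1*3 - √10)) + 6*(-7 - 1*(-5)) = (3 - (4 - 3 - √10)) + 6*(-7 + 5) = (3 - (1 - √10)) + 6*(-2) = (3 + (-1 + √10)) - 12 = (2 + √10) - 12 = -10 + √10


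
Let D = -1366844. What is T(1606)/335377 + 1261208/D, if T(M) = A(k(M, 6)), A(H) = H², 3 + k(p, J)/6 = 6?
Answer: -105634324490/114602010047 ≈ -0.92175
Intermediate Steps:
k(p, J) = 18 (k(p, J) = -18 + 6*6 = -18 + 36 = 18)
T(M) = 324 (T(M) = 18² = 324)
T(1606)/335377 + 1261208/D = 324/335377 + 1261208/(-1366844) = 324*(1/335377) + 1261208*(-1/1366844) = 324/335377 - 315302/341711 = -105634324490/114602010047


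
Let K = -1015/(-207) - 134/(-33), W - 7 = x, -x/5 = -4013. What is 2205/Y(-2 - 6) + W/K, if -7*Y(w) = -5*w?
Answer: 302622795/163288 ≈ 1853.3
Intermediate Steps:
x = 20065 (x = -5*(-4013) = 20065)
Y(w) = 5*w/7 (Y(w) = -(-5)*w/7 = 5*w/7)
W = 20072 (W = 7 + 20065 = 20072)
K = 20411/2277 (K = -1015*(-1/207) - 134*(-1/33) = 1015/207 + 134/33 = 20411/2277 ≈ 8.9640)
2205/Y(-2 - 6) + W/K = 2205/((5*(-2 - 6)/7)) + 20072/(20411/2277) = 2205/(((5/7)*(-8))) + 20072*(2277/20411) = 2205/(-40/7) + 45703944/20411 = 2205*(-7/40) + 45703944/20411 = -3087/8 + 45703944/20411 = 302622795/163288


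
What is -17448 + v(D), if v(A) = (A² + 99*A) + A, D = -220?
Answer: 8952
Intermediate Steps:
v(A) = A² + 100*A
-17448 + v(D) = -17448 - 220*(100 - 220) = -17448 - 220*(-120) = -17448 + 26400 = 8952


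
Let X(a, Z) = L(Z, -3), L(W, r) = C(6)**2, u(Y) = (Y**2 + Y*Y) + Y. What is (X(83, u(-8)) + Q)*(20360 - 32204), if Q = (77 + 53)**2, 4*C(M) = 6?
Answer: -200190249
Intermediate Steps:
u(Y) = Y + 2*Y**2 (u(Y) = (Y**2 + Y**2) + Y = 2*Y**2 + Y = Y + 2*Y**2)
C(M) = 3/2 (C(M) = (1/4)*6 = 3/2)
L(W, r) = 9/4 (L(W, r) = (3/2)**2 = 9/4)
X(a, Z) = 9/4
Q = 16900 (Q = 130**2 = 16900)
(X(83, u(-8)) + Q)*(20360 - 32204) = (9/4 + 16900)*(20360 - 32204) = (67609/4)*(-11844) = -200190249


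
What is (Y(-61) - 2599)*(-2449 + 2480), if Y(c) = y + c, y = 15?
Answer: -81995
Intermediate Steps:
Y(c) = 15 + c
(Y(-61) - 2599)*(-2449 + 2480) = ((15 - 61) - 2599)*(-2449 + 2480) = (-46 - 2599)*31 = -2645*31 = -81995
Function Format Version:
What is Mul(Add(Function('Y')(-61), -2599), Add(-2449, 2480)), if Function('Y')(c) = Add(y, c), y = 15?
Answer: -81995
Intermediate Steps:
Function('Y')(c) = Add(15, c)
Mul(Add(Function('Y')(-61), -2599), Add(-2449, 2480)) = Mul(Add(Add(15, -61), -2599), Add(-2449, 2480)) = Mul(Add(-46, -2599), 31) = Mul(-2645, 31) = -81995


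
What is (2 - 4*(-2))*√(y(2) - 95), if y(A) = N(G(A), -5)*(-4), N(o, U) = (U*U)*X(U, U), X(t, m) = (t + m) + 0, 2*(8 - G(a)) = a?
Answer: 10*√905 ≈ 300.83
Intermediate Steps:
G(a) = 8 - a/2
X(t, m) = m + t (X(t, m) = (m + t) + 0 = m + t)
N(o, U) = 2*U³ (N(o, U) = (U*U)*(U + U) = U²*(2*U) = 2*U³)
y(A) = 1000 (y(A) = (2*(-5)³)*(-4) = (2*(-125))*(-4) = -250*(-4) = 1000)
(2 - 4*(-2))*√(y(2) - 95) = (2 - 4*(-2))*√(1000 - 95) = (2 + 8)*√905 = 10*√905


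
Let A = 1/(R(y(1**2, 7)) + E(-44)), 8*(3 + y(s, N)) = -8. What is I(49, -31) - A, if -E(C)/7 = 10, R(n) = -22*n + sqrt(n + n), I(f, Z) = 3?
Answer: 489/166 + I*sqrt(2)/166 ≈ 2.9458 + 0.0085194*I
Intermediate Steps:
y(s, N) = -4 (y(s, N) = -3 + (1/8)*(-8) = -3 - 1 = -4)
R(n) = -22*n + sqrt(2)*sqrt(n) (R(n) = -22*n + sqrt(2*n) = -22*n + sqrt(2)*sqrt(n))
E(C) = -70 (E(C) = -7*10 = -70)
A = 1/(18 + 2*I*sqrt(2)) (A = 1/((-22*(-4) + sqrt(2)*sqrt(-4)) - 70) = 1/((88 + sqrt(2)*(2*I)) - 70) = 1/((88 + 2*I*sqrt(2)) - 70) = 1/(18 + 2*I*sqrt(2)) ≈ 0.054217 - 0.0085194*I)
I(49, -31) - A = 3 - (9/166 - I*sqrt(2)/166) = 3 + (-9/166 + I*sqrt(2)/166) = 489/166 + I*sqrt(2)/166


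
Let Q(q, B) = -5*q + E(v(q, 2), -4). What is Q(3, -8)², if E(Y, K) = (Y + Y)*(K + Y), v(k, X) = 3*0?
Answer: 225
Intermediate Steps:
v(k, X) = 0
E(Y, K) = 2*Y*(K + Y) (E(Y, K) = (2*Y)*(K + Y) = 2*Y*(K + Y))
Q(q, B) = -5*q (Q(q, B) = -5*q + 2*0*(-4 + 0) = -5*q + 2*0*(-4) = -5*q + 0 = -5*q)
Q(3, -8)² = (-5*3)² = (-15)² = 225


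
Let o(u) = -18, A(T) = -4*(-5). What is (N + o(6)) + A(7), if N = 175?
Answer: 177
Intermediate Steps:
A(T) = 20
(N + o(6)) + A(7) = (175 - 18) + 20 = 157 + 20 = 177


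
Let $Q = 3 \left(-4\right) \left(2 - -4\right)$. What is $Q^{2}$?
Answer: $5184$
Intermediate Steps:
$Q = -72$ ($Q = - 12 \left(2 + 4\right) = \left(-12\right) 6 = -72$)
$Q^{2} = \left(-72\right)^{2} = 5184$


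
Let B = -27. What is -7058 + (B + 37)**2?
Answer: -6958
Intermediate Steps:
-7058 + (B + 37)**2 = -7058 + (-27 + 37)**2 = -7058 + 10**2 = -7058 + 100 = -6958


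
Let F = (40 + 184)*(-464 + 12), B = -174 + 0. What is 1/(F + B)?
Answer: -1/101422 ≈ -9.8598e-6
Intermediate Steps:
B = -174
F = -101248 (F = 224*(-452) = -101248)
1/(F + B) = 1/(-101248 - 174) = 1/(-101422) = -1/101422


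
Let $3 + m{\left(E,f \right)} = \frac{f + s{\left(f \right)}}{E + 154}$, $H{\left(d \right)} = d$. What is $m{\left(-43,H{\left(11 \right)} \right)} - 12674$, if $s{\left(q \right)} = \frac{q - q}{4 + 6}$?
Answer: $- \frac{1407136}{111} \approx -12677.0$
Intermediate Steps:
$s{\left(q \right)} = 0$ ($s{\left(q \right)} = \frac{0}{10} = 0 \cdot \frac{1}{10} = 0$)
$m{\left(E,f \right)} = -3 + \frac{f}{154 + E}$ ($m{\left(E,f \right)} = -3 + \frac{f + 0}{E + 154} = -3 + \frac{f}{154 + E}$)
$m{\left(-43,H{\left(11 \right)} \right)} - 12674 = \frac{-462 + 11 - -129}{154 - 43} - 12674 = \frac{-462 + 11 + 129}{111} - 12674 = \frac{1}{111} \left(-322\right) - 12674 = - \frac{322}{111} - 12674 = - \frac{1407136}{111}$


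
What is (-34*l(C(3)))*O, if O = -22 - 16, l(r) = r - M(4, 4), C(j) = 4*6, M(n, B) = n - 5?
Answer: 32300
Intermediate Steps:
M(n, B) = -5 + n
C(j) = 24
l(r) = 1 + r (l(r) = r - (-5 + 4) = r - 1*(-1) = r + 1 = 1 + r)
O = -38
(-34*l(C(3)))*O = -34*(1 + 24)*(-38) = -34*25*(-38) = -850*(-38) = 32300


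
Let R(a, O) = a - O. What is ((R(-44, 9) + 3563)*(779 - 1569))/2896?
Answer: -693225/724 ≈ -957.49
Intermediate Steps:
((R(-44, 9) + 3563)*(779 - 1569))/2896 = (((-44 - 1*9) + 3563)*(779 - 1569))/2896 = (((-44 - 9) + 3563)*(-790))*(1/2896) = ((-53 + 3563)*(-790))*(1/2896) = (3510*(-790))*(1/2896) = -2772900*1/2896 = -693225/724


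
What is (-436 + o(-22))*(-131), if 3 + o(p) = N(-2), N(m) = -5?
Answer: 58164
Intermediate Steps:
o(p) = -8 (o(p) = -3 - 5 = -8)
(-436 + o(-22))*(-131) = (-436 - 8)*(-131) = -444*(-131) = 58164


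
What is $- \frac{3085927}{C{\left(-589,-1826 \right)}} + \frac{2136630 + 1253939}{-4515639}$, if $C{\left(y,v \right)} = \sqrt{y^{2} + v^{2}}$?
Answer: $- \frac{3390569}{4515639} - \frac{237379 \sqrt{3681197}}{283169} \approx -1609.1$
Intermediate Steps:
$C{\left(y,v \right)} = \sqrt{v^{2} + y^{2}}$
$- \frac{3085927}{C{\left(-589,-1826 \right)}} + \frac{2136630 + 1253939}{-4515639} = - \frac{3085927}{\sqrt{\left(-1826\right)^{2} + \left(-589\right)^{2}}} + \frac{2136630 + 1253939}{-4515639} = - \frac{3085927}{\sqrt{3334276 + 346921}} + 3390569 \left(- \frac{1}{4515639}\right) = - \frac{3085927}{\sqrt{3681197}} - \frac{3390569}{4515639} = - 3085927 \frac{\sqrt{3681197}}{3681197} - \frac{3390569}{4515639} = - \frac{237379 \sqrt{3681197}}{283169} - \frac{3390569}{4515639} = - \frac{3390569}{4515639} - \frac{237379 \sqrt{3681197}}{283169}$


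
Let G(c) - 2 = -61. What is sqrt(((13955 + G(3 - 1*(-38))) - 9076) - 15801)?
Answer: I*sqrt(10981) ≈ 104.79*I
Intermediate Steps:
G(c) = -59 (G(c) = 2 - 61 = -59)
sqrt(((13955 + G(3 - 1*(-38))) - 9076) - 15801) = sqrt(((13955 - 59) - 9076) - 15801) = sqrt((13896 - 9076) - 15801) = sqrt(4820 - 15801) = sqrt(-10981) = I*sqrt(10981)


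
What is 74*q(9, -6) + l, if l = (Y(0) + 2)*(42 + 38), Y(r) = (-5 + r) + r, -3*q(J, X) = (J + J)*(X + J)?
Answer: -1572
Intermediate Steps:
q(J, X) = -2*J*(J + X)/3 (q(J, X) = -(J + J)*(X + J)/3 = -2*J*(J + X)/3)
Y(r) = -5 + 2*r
l = -240 (l = ((-5 + 2*0) + 2)*(42 + 38) = ((-5 + 0) + 2)*80 = (-5 + 2)*80 = -3*80 = -240)
74*q(9, -6) + l = 74*(-⅔*9*(9 - 6)) - 240 = 74*(-⅔*9*3) - 240 = 74*(-18) - 240 = -1332 - 240 = -1572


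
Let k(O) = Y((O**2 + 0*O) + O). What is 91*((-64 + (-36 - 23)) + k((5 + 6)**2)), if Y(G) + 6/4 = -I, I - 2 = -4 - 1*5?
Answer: -21385/2 ≈ -10693.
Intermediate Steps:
I = -7 (I = 2 + (-4 - 1*5) = 2 + (-4 - 5) = 2 - 9 = -7)
Y(G) = 11/2 (Y(G) = -3/2 - 1*(-7) = -3/2 + 7 = 11/2)
k(O) = 11/2
91*((-64 + (-36 - 23)) + k((5 + 6)**2)) = 91*((-64 + (-36 - 23)) + 11/2) = 91*((-64 - 59) + 11/2) = 91*(-123 + 11/2) = 91*(-235/2) = -21385/2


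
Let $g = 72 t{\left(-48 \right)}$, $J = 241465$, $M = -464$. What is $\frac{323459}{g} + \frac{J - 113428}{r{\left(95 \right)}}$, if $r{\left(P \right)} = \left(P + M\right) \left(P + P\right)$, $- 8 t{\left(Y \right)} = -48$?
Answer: $\frac{1256799917}{1682640} \approx 746.92$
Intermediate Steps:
$t{\left(Y \right)} = 6$ ($t{\left(Y \right)} = \left(- \frac{1}{8}\right) \left(-48\right) = 6$)
$g = 432$ ($g = 72 \cdot 6 = 432$)
$r{\left(P \right)} = 2 P \left(-464 + P\right)$ ($r{\left(P \right)} = \left(P - 464\right) \left(P + P\right) = \left(-464 + P\right) 2 P = 2 P \left(-464 + P\right)$)
$\frac{323459}{g} + \frac{J - 113428}{r{\left(95 \right)}} = \frac{323459}{432} + \frac{241465 - 113428}{2 \cdot 95 \left(-464 + 95\right)} = 323459 \cdot \frac{1}{432} + \frac{241465 - 113428}{2 \cdot 95 \left(-369\right)} = \frac{323459}{432} + \frac{128037}{-70110} = \frac{323459}{432} + 128037 \left(- \frac{1}{70110}\right) = \frac{323459}{432} - \frac{42679}{23370} = \frac{1256799917}{1682640}$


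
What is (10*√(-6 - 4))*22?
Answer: 220*I*√10 ≈ 695.7*I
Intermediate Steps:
(10*√(-6 - 4))*22 = (10*√(-10))*22 = (10*(I*√10))*22 = (10*I*√10)*22 = 220*I*√10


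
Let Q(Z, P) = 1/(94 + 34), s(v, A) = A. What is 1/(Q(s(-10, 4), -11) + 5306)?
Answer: 128/679169 ≈ 0.00018847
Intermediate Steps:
Q(Z, P) = 1/128
1/(Q(s(-10, 4), -11) + 5306) = 1/(1/128 + 5306) = 1/(679169/128) = 128/679169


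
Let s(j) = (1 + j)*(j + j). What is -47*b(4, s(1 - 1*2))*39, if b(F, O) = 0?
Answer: 0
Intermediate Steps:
s(j) = 2*j*(1 + j) (s(j) = (1 + j)*(2*j) = 2*j*(1 + j))
-47*b(4, s(1 - 1*2))*39 = -47*0*39 = -0*39 = -1*0 = 0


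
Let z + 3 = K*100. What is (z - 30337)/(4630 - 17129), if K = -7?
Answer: 31040/12499 ≈ 2.4834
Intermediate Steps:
z = -703 (z = -3 - 7*100 = -3 - 700 = -703)
(z - 30337)/(4630 - 17129) = (-703 - 30337)/(4630 - 17129) = -31040/(-12499) = -31040*(-1/12499) = 31040/12499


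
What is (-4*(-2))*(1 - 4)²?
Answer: 72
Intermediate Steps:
(-4*(-2))*(1 - 4)² = 8*(-3)² = 8*9 = 72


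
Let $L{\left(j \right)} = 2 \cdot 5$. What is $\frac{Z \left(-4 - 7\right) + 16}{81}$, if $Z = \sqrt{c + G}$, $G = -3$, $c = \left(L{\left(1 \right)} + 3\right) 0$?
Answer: $\frac{16}{81} - \frac{11 i \sqrt{3}}{81} \approx 0.19753 - 0.23522 i$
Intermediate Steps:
$L{\left(j \right)} = 10$
$c = 0$ ($c = \left(10 + 3\right) 0 = 13 \cdot 0 = 0$)
$Z = i \sqrt{3}$ ($Z = \sqrt{0 - 3} = \sqrt{-3} = i \sqrt{3} \approx 1.732 i$)
$\frac{Z \left(-4 - 7\right) + 16}{81} = \frac{i \sqrt{3} \left(-4 - 7\right) + 16}{81} = \left(i \sqrt{3} \left(-4 - 7\right) + 16\right) \frac{1}{81} = \left(i \sqrt{3} \left(-11\right) + 16\right) \frac{1}{81} = \left(- 11 i \sqrt{3} + 16\right) \frac{1}{81} = \left(16 - 11 i \sqrt{3}\right) \frac{1}{81} = \frac{16}{81} - \frac{11 i \sqrt{3}}{81}$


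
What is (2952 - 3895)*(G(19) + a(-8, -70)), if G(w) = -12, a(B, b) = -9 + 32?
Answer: -10373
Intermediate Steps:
a(B, b) = 23
(2952 - 3895)*(G(19) + a(-8, -70)) = (2952 - 3895)*(-12 + 23) = -943*11 = -10373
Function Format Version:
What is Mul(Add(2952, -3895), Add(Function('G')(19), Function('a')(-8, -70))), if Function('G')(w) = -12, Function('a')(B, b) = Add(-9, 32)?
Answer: -10373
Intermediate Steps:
Function('a')(B, b) = 23
Mul(Add(2952, -3895), Add(Function('G')(19), Function('a')(-8, -70))) = Mul(Add(2952, -3895), Add(-12, 23)) = Mul(-943, 11) = -10373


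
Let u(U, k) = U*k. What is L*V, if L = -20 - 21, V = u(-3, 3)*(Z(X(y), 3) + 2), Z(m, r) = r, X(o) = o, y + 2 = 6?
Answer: 1845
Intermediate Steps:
y = 4 (y = -2 + 6 = 4)
V = -45 (V = (-3*3)*(3 + 2) = -9*5 = -45)
L = -41
L*V = -41*(-45) = 1845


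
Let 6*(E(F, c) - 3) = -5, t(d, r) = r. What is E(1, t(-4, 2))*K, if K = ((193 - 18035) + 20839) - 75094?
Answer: -937261/6 ≈ -1.5621e+5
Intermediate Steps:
E(F, c) = 13/6 (E(F, c) = 3 + (1/6)*(-5) = 3 - 5/6 = 13/6)
K = -72097 (K = (-17842 + 20839) - 75094 = 2997 - 75094 = -72097)
E(1, t(-4, 2))*K = (13/6)*(-72097) = -937261/6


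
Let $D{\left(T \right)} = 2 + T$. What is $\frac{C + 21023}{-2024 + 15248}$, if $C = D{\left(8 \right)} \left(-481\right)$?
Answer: $\frac{16213}{13224} \approx 1.226$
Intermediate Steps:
$C = -4810$ ($C = \left(2 + 8\right) \left(-481\right) = 10 \left(-481\right) = -4810$)
$\frac{C + 21023}{-2024 + 15248} = \frac{-4810 + 21023}{-2024 + 15248} = \frac{16213}{13224}$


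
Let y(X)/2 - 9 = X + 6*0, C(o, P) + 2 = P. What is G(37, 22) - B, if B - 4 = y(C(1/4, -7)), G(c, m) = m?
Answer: 18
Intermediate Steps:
C(o, P) = -2 + P
y(X) = 18 + 2*X (y(X) = 18 + 2*(X + 6*0) = 18 + 2*(X + 0) = 18 + 2*X)
B = 4 (B = 4 + (18 + 2*(-2 - 7)) = 4 + (18 + 2*(-9)) = 4 + (18 - 18) = 4 + 0 = 4)
G(37, 22) - B = 22 - 1*4 = 22 - 4 = 18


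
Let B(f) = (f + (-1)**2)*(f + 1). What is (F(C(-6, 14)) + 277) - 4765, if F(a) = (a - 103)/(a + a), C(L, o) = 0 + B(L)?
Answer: -112239/25 ≈ -4489.6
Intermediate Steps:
B(f) = (1 + f)**2 (B(f) = (f + 1)*(1 + f) = (1 + f)*(1 + f) = (1 + f)**2)
C(L, o) = (1 + L)**2 (C(L, o) = 0 + (1 + L)**2 = (1 + L)**2)
F(a) = (-103 + a)/(2*a) (F(a) = (-103 + a)/((2*a)) = (-103 + a)*(1/(2*a)) = (-103 + a)/(2*a))
(F(C(-6, 14)) + 277) - 4765 = ((-103 + (1 - 6)**2)/(2*((1 - 6)**2)) + 277) - 4765 = ((-103 + (-5)**2)/(2*((-5)**2)) + 277) - 4765 = ((1/2)*(-103 + 25)/25 + 277) - 4765 = ((1/2)*(1/25)*(-78) + 277) - 4765 = (-39/25 + 277) - 4765 = 6886/25 - 4765 = -112239/25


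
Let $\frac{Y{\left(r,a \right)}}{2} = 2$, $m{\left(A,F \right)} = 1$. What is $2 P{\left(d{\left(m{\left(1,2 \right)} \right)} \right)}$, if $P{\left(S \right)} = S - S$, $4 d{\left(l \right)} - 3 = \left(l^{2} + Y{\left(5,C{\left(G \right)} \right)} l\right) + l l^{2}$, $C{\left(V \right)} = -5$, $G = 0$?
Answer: $0$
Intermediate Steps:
$Y{\left(r,a \right)} = 4$ ($Y{\left(r,a \right)} = 2 \cdot 2 = 4$)
$d{\left(l \right)} = \frac{3}{4} + l + \frac{l^{2}}{4} + \frac{l^{3}}{4}$ ($d{\left(l \right)} = \frac{3}{4} + \frac{\left(l^{2} + 4 l\right) + l l^{2}}{4} = \frac{3}{4} + \frac{\left(l^{2} + 4 l\right) + l^{3}}{4} = \frac{3}{4} + \frac{l^{2} + l^{3} + 4 l}{4} = \frac{3}{4} + \left(l + \frac{l^{2}}{4} + \frac{l^{3}}{4}\right) = \frac{3}{4} + l + \frac{l^{2}}{4} + \frac{l^{3}}{4}$)
$P{\left(S \right)} = 0$
$2 P{\left(d{\left(m{\left(1,2 \right)} \right)} \right)} = 2 \cdot 0 = 0$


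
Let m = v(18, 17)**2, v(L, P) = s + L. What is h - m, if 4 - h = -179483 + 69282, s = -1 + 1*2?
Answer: 109844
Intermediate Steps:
s = 1 (s = -1 + 2 = 1)
v(L, P) = 1 + L
m = 361 (m = (1 + 18)**2 = 19**2 = 361)
h = 110205 (h = 4 - (-179483 + 69282) = 4 - 1*(-110201) = 4 + 110201 = 110205)
h - m = 110205 - 1*361 = 110205 - 361 = 109844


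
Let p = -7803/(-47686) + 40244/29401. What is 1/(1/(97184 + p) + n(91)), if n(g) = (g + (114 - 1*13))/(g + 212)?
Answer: 13761823659114311/8720505110390190 ≈ 1.5781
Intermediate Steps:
p = 2148491387/1402016086 (p = -7803*(-1/47686) + 40244*(1/29401) = 7803/47686 + 40244/29401 = 2148491387/1402016086 ≈ 1.5324)
n(g) = (101 + g)/(212 + g) (n(g) = (g + (114 - 13))/(212 + g) = (g + 101)/(212 + g) = (101 + g)/(212 + g))
1/(1/(97184 + p) + n(91)) = 1/(1/(97184 + 2148491387/1402016086) + (101 + 91)/(212 + 91)) = 1/(1/(136255679793211/1402016086) + 192/303) = 1/(1402016086/136255679793211 + (1/303)*192) = 1/(1402016086/136255679793211 + 64/101) = 1/(8720505110390190/13761823659114311) = 13761823659114311/8720505110390190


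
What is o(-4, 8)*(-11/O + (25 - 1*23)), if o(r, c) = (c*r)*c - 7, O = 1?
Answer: 2367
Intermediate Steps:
o(r, c) = -7 + r*c² (o(r, c) = r*c² - 7 = -7 + r*c²)
o(-4, 8)*(-11/O + (25 - 1*23)) = (-7 - 4*8²)*(-11/1 + (25 - 1*23)) = (-7 - 4*64)*(-11*1 + (25 - 23)) = (-7 - 256)*(-11 + 2) = -263*(-9) = 2367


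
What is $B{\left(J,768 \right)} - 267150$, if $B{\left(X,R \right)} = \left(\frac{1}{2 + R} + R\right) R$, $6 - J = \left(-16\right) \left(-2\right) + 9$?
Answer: $\frac{124229874}{385} \approx 3.2268 \cdot 10^{5}$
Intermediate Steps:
$J = -35$ ($J = 6 - \left(\left(-16\right) \left(-2\right) + 9\right) = 6 - \left(32 + 9\right) = 6 - 41 = -35$)
$B{\left(X,R \right)} = R \left(R + \frac{1}{2 + R}\right)$ ($B{\left(X,R \right)} = \left(R + \frac{1}{2 + R}\right) R = R \left(R + \frac{1}{2 + R}\right)$)
$B{\left(J,768 \right)} - 267150 = \frac{768 \left(1 + 768^{2} + 2 \cdot 768\right)}{2 + 768} - 267150 = \frac{768 \left(1 + 589824 + 1536\right)}{770} - 267150 = 768 \cdot \frac{1}{770} \cdot 591361 - 267150 = \frac{227082624}{385} - 267150 = \frac{124229874}{385}$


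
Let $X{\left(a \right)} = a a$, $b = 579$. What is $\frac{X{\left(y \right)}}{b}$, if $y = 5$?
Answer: $\frac{25}{579} \approx 0.043178$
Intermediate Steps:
$X{\left(a \right)} = a^{2}$
$\frac{X{\left(y \right)}}{b} = \frac{5^{2}}{579} = 25 \cdot \frac{1}{579} = \frac{25}{579}$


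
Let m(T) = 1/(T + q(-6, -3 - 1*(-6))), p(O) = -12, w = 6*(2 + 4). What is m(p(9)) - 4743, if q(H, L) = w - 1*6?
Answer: -85373/18 ≈ -4742.9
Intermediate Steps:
w = 36 (w = 6*6 = 36)
q(H, L) = 30 (q(H, L) = 36 - 1*6 = 36 - 6 = 30)
m(T) = 1/(30 + T) (m(T) = 1/(T + 30) = 1/(30 + T))
m(p(9)) - 4743 = 1/(30 - 12) - 4743 = 1/18 - 4743 = -85373/18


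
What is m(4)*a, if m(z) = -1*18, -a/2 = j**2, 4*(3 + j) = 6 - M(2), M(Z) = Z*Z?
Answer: 225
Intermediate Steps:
M(Z) = Z**2
j = -5/2 (j = -3 + (6 - 1*2**2)/4 = -3 + (6 - 1*4)/4 = -3 + (6 - 4)/4 = -3 + (1/4)*2 = -3 + 1/2 = -5/2 ≈ -2.5000)
a = -25/2 (a = -2*(-5/2)**2 = -2*25/4 = -25/2 ≈ -12.500)
m(z) = -18
m(4)*a = -18*(-25/2) = 225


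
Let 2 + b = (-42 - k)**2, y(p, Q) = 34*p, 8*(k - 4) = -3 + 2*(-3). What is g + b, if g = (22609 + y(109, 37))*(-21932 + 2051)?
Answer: -33482656207/64 ≈ -5.2317e+8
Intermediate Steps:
k = 23/8 (k = 4 + (-3 + 2*(-3))/8 = 4 + (-3 - 6)/8 = 4 + (1/8)*(-9) = 4 - 9/8 = 23/8 ≈ 2.8750)
b = 128753/64 (b = -2 + (-42 - 1*23/8)**2 = -2 + (-42 - 23/8)**2 = -2 + (-359/8)**2 = -2 + 128881/64 = 128753/64 ≈ 2011.8)
g = -523168515 (g = (22609 + 34*109)*(-21932 + 2051) = (22609 + 3706)*(-19881) = 26315*(-19881) = -523168515)
g + b = -523168515 + 128753/64 = -33482656207/64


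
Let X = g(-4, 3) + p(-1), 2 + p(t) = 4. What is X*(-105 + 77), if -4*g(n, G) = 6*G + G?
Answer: 91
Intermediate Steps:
p(t) = 2 (p(t) = -2 + 4 = 2)
g(n, G) = -7*G/4 (g(n, G) = -(6*G + G)/4 = -7*G/4)
X = -13/4 (X = -7/4*3 + 2 = -21/4 + 2 = -13/4 ≈ -3.2500)
X*(-105 + 77) = -13*(-105 + 77)/4 = -13/4*(-28) = 91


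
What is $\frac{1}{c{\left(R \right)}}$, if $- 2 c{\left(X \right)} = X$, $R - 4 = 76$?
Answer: $- \frac{1}{40} \approx -0.025$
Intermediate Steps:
$R = 80$ ($R = 4 + 76 = 80$)
$c{\left(X \right)} = - \frac{X}{2}$
$\frac{1}{c{\left(R \right)}} = \frac{1}{\left(- \frac{1}{2}\right) 80} = \frac{1}{-40} = - \frac{1}{40}$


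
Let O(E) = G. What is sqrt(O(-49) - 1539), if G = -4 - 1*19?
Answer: I*sqrt(1562) ≈ 39.522*I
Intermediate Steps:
G = -23 (G = -4 - 19 = -23)
O(E) = -23
sqrt(O(-49) - 1539) = sqrt(-23 - 1539) = sqrt(-1562) = I*sqrt(1562)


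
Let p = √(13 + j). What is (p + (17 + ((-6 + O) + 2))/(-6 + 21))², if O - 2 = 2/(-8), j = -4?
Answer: 57121/3600 ≈ 15.867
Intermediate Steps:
O = 7/4 (O = 2 + 2/(-8) = 2 + 2*(-⅛) = 2 - ¼ = 7/4 ≈ 1.7500)
p = 3 (p = √(13 - 4) = √9 = 3)
(p + (17 + ((-6 + O) + 2))/(-6 + 21))² = (3 + (17 + ((-6 + 7/4) + 2))/(-6 + 21))² = (3 + (17 + (-17/4 + 2))/15)² = (3 + (17 - 9/4)*(1/15))² = (3 + (59/4)*(1/15))² = (3 + 59/60)² = (239/60)² = 57121/3600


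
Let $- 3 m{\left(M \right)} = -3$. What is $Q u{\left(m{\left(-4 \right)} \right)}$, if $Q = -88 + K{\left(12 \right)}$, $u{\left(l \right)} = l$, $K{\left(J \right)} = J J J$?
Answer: $1640$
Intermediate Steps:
$m{\left(M \right)} = 1$ ($m{\left(M \right)} = \left(- \frac{1}{3}\right) \left(-3\right) = 1$)
$K{\left(J \right)} = J^{3}$ ($K{\left(J \right)} = J^{2} J = J^{3}$)
$Q = 1640$ ($Q = -88 + 12^{3} = -88 + 1728 = 1640$)
$Q u{\left(m{\left(-4 \right)} \right)} = 1640 \cdot 1 = 1640$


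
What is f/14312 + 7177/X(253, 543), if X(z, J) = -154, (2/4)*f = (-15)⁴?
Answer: -21781181/551012 ≈ -39.529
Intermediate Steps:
f = 101250 (f = 2*(-15)⁴ = 2*50625 = 101250)
f/14312 + 7177/X(253, 543) = 101250/14312 + 7177/(-154) = 101250*(1/14312) + 7177*(-1/154) = 50625/7156 - 7177/154 = -21781181/551012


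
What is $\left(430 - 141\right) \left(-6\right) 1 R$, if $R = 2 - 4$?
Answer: $3468$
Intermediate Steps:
$R = -2$
$\left(430 - 141\right) \left(-6\right) 1 R = \left(430 - 141\right) \left(-6\right) 1 \left(-2\right) = \left(430 - 141\right) \left(\left(-6\right) \left(-2\right)\right) = 289 \cdot 12 = 3468$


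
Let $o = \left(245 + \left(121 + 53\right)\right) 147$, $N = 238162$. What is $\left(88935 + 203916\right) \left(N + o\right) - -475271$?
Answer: $87784026776$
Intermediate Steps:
$o = 61593$ ($o = \left(245 + 174\right) 147 = 419 \cdot 147 = 61593$)
$\left(88935 + 203916\right) \left(N + o\right) - -475271 = \left(88935 + 203916\right) \left(238162 + 61593\right) - -475271 = 292851 \cdot 299755 + 475271 = 87783551505 + 475271 = 87784026776$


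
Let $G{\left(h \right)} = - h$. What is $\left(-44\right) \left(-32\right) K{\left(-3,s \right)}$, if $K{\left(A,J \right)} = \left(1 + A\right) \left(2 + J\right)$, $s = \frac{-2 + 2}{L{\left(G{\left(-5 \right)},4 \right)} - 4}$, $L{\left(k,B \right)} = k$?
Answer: $-5632$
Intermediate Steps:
$s = 0$ ($s = \frac{-2 + 2}{\left(-1\right) \left(-5\right) - 4} = \frac{0}{5 - 4} = \frac{0}{1} = 0 \cdot 1 = 0$)
$\left(-44\right) \left(-32\right) K{\left(-3,s \right)} = \left(-44\right) \left(-32\right) \left(2 + 0 + 2 \left(-3\right) - 0\right) = 1408 \left(2 + 0 - 6 + 0\right) = 1408 \left(-4\right) = -5632$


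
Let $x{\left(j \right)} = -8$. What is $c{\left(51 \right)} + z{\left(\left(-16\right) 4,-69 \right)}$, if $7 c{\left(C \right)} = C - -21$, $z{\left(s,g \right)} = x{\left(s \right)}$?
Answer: $\frac{16}{7} \approx 2.2857$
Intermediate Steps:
$z{\left(s,g \right)} = -8$
$c{\left(C \right)} = 3 + \frac{C}{7}$ ($c{\left(C \right)} = \frac{C - -21}{7} = \frac{C + \left(-12 + 33\right)}{7} = \frac{C + 21}{7} = \frac{21 + C}{7} = 3 + \frac{C}{7}$)
$c{\left(51 \right)} + z{\left(\left(-16\right) 4,-69 \right)} = \left(3 + \frac{1}{7} \cdot 51\right) - 8 = \left(3 + \frac{51}{7}\right) - 8 = \frac{72}{7} - 8 = \frac{16}{7}$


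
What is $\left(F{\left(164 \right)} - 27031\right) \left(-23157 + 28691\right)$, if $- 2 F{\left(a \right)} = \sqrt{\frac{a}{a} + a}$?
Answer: $-149589554 - 2767 \sqrt{165} \approx -1.4963 \cdot 10^{8}$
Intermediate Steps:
$F{\left(a \right)} = - \frac{\sqrt{1 + a}}{2}$ ($F{\left(a \right)} = - \frac{\sqrt{\frac{a}{a} + a}}{2} = - \frac{\sqrt{1 + a}}{2}$)
$\left(F{\left(164 \right)} - 27031\right) \left(-23157 + 28691\right) = \left(- \frac{\sqrt{1 + 164}}{2} - 27031\right) \left(-23157 + 28691\right) = \left(- \frac{\sqrt{165}}{2} - 27031\right) 5534 = \left(-27031 - \frac{\sqrt{165}}{2}\right) 5534 = -149589554 - 2767 \sqrt{165}$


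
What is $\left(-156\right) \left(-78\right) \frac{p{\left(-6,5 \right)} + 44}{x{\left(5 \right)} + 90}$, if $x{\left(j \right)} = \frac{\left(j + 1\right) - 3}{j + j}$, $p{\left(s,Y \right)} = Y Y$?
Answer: $\frac{2798640}{301} \approx 9297.8$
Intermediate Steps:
$p{\left(s,Y \right)} = Y^{2}$
$x{\left(j \right)} = \frac{-2 + j}{2 j}$ ($x{\left(j \right)} = \frac{\left(1 + j\right) - 3}{2 j} = \left(-2 + j\right) \frac{1}{2 j} = \frac{-2 + j}{2 j}$)
$\left(-156\right) \left(-78\right) \frac{p{\left(-6,5 \right)} + 44}{x{\left(5 \right)} + 90} = \left(-156\right) \left(-78\right) \frac{5^{2} + 44}{\frac{-2 + 5}{2 \cdot 5} + 90} = 12168 \frac{25 + 44}{\frac{1}{2} \cdot \frac{1}{5} \cdot 3 + 90} = 12168 \frac{69}{\frac{3}{10} + 90} = 12168 \frac{69}{\frac{903}{10}} = 12168 \cdot 69 \cdot \frac{10}{903} = 12168 \cdot \frac{230}{301} = \frac{2798640}{301}$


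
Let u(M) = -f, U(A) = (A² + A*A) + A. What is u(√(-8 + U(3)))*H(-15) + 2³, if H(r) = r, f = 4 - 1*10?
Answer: -82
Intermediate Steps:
f = -6 (f = 4 - 10 = -6)
U(A) = A + 2*A² (U(A) = (A² + A²) + A = 2*A² + A = A + 2*A²)
u(M) = 6 (u(M) = -1*(-6) = 6)
u(√(-8 + U(3)))*H(-15) + 2³ = 6*(-15) + 2³ = -90 + 8 = -82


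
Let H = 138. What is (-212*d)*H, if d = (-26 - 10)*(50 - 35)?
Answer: 15798240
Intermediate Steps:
d = -540 (d = -36*15 = -540)
(-212*d)*H = -212*(-540)*138 = 114480*138 = 15798240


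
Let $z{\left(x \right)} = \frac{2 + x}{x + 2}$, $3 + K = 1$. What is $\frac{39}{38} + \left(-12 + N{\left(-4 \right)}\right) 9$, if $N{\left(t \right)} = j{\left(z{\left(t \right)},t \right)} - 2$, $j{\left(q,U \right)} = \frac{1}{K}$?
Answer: $- \frac{2460}{19} \approx -129.47$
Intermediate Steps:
$K = -2$ ($K = -3 + 1 = -2$)
$z{\left(x \right)} = 1$ ($z{\left(x \right)} = \frac{2 + x}{2 + x} = 1$)
$j{\left(q,U \right)} = - \frac{1}{2}$ ($j{\left(q,U \right)} = \frac{1}{-2} = - \frac{1}{2}$)
$N{\left(t \right)} = - \frac{5}{2}$ ($N{\left(t \right)} = - \frac{1}{2} - 2 = - \frac{5}{2}$)
$\frac{39}{38} + \left(-12 + N{\left(-4 \right)}\right) 9 = \frac{39}{38} + \left(-12 - \frac{5}{2}\right) 9 = 39 \cdot \frac{1}{38} - \frac{261}{2} = \frac{39}{38} - \frac{261}{2} = - \frac{2460}{19}$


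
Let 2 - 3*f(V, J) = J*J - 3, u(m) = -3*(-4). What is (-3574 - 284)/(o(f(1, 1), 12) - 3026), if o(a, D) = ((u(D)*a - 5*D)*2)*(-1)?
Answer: 1929/1469 ≈ 1.3131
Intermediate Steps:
u(m) = 12
f(V, J) = 5/3 - J²/3 (f(V, J) = ⅔ - (J*J - 3)/3 = ⅔ - (J² - 3)/3 = ⅔ - (-3 + J²)/3 = ⅔ + (1 - J²/3) = 5/3 - J²/3)
o(a, D) = -24*a + 10*D (o(a, D) = ((12*a - 5*D)*2)*(-1) = ((-5*D + 12*a)*2)*(-1) = (-10*D + 24*a)*(-1) = -24*a + 10*D)
(-3574 - 284)/(o(f(1, 1), 12) - 3026) = (-3574 - 284)/((-24*(5/3 - ⅓*1²) + 10*12) - 3026) = -3858/((-24*(5/3 - ⅓*1) + 120) - 3026) = -3858/((-24*(5/3 - ⅓) + 120) - 3026) = -3858/((-24*4/3 + 120) - 3026) = -3858/((-32 + 120) - 3026) = -3858/(88 - 3026) = -3858/(-2938) = -3858*(-1/2938) = 1929/1469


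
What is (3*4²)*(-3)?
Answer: -144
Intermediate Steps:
(3*4²)*(-3) = (3*16)*(-3) = 48*(-3) = -144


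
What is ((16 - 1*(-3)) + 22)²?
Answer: 1681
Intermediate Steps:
((16 - 1*(-3)) + 22)² = ((16 + 3) + 22)² = (19 + 22)² = 41² = 1681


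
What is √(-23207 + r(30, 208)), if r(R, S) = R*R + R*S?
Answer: I*√16067 ≈ 126.76*I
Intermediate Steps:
r(R, S) = R² + R*S
√(-23207 + r(30, 208)) = √(-23207 + 30*(30 + 208)) = √(-23207 + 30*238) = √(-23207 + 7140) = √(-16067) = I*√16067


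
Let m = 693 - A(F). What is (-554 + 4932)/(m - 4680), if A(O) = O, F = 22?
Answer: -4378/4009 ≈ -1.0920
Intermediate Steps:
m = 671 (m = 693 - 1*22 = 693 - 22 = 671)
(-554 + 4932)/(m - 4680) = (-554 + 4932)/(671 - 4680) = 4378/(-4009) = 4378*(-1/4009) = -4378/4009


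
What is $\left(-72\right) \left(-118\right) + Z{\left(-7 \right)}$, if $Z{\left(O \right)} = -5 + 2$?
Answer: $8493$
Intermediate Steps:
$Z{\left(O \right)} = -3$
$\left(-72\right) \left(-118\right) + Z{\left(-7 \right)} = \left(-72\right) \left(-118\right) - 3 = 8496 - 3 = 8493$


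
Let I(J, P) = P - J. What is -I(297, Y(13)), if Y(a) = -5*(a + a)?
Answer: 427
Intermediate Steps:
Y(a) = -10*a
-I(297, Y(13)) = -(-10*13 - 1*297) = -(-130 - 297) = -1*(-427) = 427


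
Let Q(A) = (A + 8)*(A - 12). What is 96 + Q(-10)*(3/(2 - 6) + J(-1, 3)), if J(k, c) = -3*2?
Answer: -201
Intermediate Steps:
J(k, c) = -6
Q(A) = (-12 + A)*(8 + A) (Q(A) = (8 + A)*(-12 + A) = (-12 + A)*(8 + A))
96 + Q(-10)*(3/(2 - 6) + J(-1, 3)) = 96 + (-96 + (-10)**2 - 4*(-10))*(3/(2 - 6) - 6) = 96 + (-96 + 100 + 40)*(3/(-4) - 6) = 96 + 44*(3*(-1/4) - 6) = 96 + 44*(-3/4 - 6) = 96 + 44*(-27/4) = 96 - 297 = -201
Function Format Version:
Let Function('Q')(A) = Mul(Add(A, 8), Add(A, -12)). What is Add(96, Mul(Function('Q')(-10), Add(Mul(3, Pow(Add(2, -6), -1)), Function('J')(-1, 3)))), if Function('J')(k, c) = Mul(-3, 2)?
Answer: -201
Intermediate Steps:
Function('J')(k, c) = -6
Function('Q')(A) = Mul(Add(-12, A), Add(8, A)) (Function('Q')(A) = Mul(Add(8, A), Add(-12, A)) = Mul(Add(-12, A), Add(8, A)))
Add(96, Mul(Function('Q')(-10), Add(Mul(3, Pow(Add(2, -6), -1)), Function('J')(-1, 3)))) = Add(96, Mul(Add(-96, Pow(-10, 2), Mul(-4, -10)), Add(Mul(3, Pow(Add(2, -6), -1)), -6))) = Add(96, Mul(Add(-96, 100, 40), Add(Mul(3, Pow(-4, -1)), -6))) = Add(96, Mul(44, Add(Mul(3, Rational(-1, 4)), -6))) = Add(96, Mul(44, Add(Rational(-3, 4), -6))) = Add(96, Mul(44, Rational(-27, 4))) = Add(96, -297) = -201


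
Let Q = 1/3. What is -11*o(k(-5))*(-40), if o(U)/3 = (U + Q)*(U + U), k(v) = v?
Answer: 61600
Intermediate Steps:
Q = ⅓ ≈ 0.33333
o(U) = 6*U*(⅓ + U) (o(U) = 3*((U + ⅓)*(U + U)) = 3*((⅓ + U)*(2*U)) = 3*(2*U*(⅓ + U)) = 6*U*(⅓ + U))
-11*o(k(-5))*(-40) = -22*(-5)*(1 + 3*(-5))*(-40) = -22*(-5)*(1 - 15)*(-40) = -22*(-5)*(-14)*(-40) = -11*140*(-40) = -1540*(-40) = 61600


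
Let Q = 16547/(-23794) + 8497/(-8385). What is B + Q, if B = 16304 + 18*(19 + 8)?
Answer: 3349477140887/199512690 ≈ 16788.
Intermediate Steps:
Q = -340924213/199512690 (Q = 16547*(-1/23794) + 8497*(-1/8385) = -16547/23794 - 8497/8385 = -340924213/199512690 ≈ -1.7088)
B = 16790 (B = 16304 + 18*27 = 16304 + 486 = 16790)
B + Q = 16790 - 340924213/199512690 = 3349477140887/199512690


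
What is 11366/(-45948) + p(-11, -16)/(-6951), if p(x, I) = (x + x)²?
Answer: -114789/362114 ≈ -0.31700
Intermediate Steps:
p(x, I) = 4*x² (p(x, I) = (2*x)² = 4*x²)
11366/(-45948) + p(-11, -16)/(-6951) = 11366/(-45948) + (4*(-11)²)/(-6951) = 11366*(-1/45948) + (4*121)*(-1/6951) = -5683/22974 + 484*(-1/6951) = -5683/22974 - 484/6951 = -114789/362114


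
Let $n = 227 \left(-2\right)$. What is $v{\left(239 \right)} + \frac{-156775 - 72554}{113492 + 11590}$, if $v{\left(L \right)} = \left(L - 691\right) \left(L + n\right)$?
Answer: $\frac{1350582159}{13898} \approx 97178.0$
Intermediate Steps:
$n = -454$
$v{\left(L \right)} = \left(-691 + L\right) \left(-454 + L\right)$ ($v{\left(L \right)} = \left(L - 691\right) \left(L - 454\right) = \left(-691 + L\right) \left(-454 + L\right)$)
$v{\left(239 \right)} + \frac{-156775 - 72554}{113492 + 11590} = \left(313714 + 239^{2} - 273655\right) + \frac{-156775 - 72554}{113492 + 11590} = \left(313714 + 57121 - 273655\right) - \frac{229329}{125082} = 97180 - \frac{25481}{13898} = \frac{1350582159}{13898}$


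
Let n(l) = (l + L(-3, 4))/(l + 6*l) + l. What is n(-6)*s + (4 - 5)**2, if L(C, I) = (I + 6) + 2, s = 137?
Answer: -5884/7 ≈ -840.57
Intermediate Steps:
L(C, I) = 8 + I (L(C, I) = (6 + I) + 2 = 8 + I)
n(l) = l + (12 + l)/(7*l) (n(l) = (l + (8 + 4))/(l + 6*l) + l = (l + 12)/((7*l)) + l = (12 + l)*(1/(7*l)) + l = (12 + l)/(7*l) + l = l + (12 + l)/(7*l))
n(-6)*s + (4 - 5)**2 = (1/7 - 6 + (12/7)/(-6))*137 + (4 - 5)**2 = (1/7 - 6 + (12/7)*(-1/6))*137 + (-1)**2 = (1/7 - 6 - 2/7)*137 + 1 = -43/7*137 + 1 = -5891/7 + 1 = -5884/7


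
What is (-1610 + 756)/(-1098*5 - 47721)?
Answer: 854/53211 ≈ 0.016049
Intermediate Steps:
(-1610 + 756)/(-1098*5 - 47721) = -854/(-5490 - 47721) = -854/(-53211) = -854*(-1/53211) = 854/53211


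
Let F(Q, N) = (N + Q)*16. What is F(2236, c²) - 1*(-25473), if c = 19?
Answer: 67025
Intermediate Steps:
F(Q, N) = 16*N + 16*Q
F(2236, c²) - 1*(-25473) = (16*19² + 16*2236) - 1*(-25473) = (16*361 + 35776) + 25473 = (5776 + 35776) + 25473 = 41552 + 25473 = 67025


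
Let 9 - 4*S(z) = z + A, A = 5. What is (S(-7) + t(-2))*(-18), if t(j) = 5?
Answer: -279/2 ≈ -139.50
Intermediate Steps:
S(z) = 1 - z/4 (S(z) = 9/4 - (z + 5)/4 = 9/4 - (5 + z)/4 = 9/4 + (-5/4 - z/4) = 1 - z/4)
(S(-7) + t(-2))*(-18) = ((1 - ¼*(-7)) + 5)*(-18) = ((1 + 7/4) + 5)*(-18) = (11/4 + 5)*(-18) = (31/4)*(-18) = -279/2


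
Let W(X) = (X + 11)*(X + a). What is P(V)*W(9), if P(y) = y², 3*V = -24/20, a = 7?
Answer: 256/5 ≈ 51.200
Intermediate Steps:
W(X) = (7 + X)*(11 + X) (W(X) = (X + 11)*(X + 7) = (11 + X)*(7 + X) = (7 + X)*(11 + X))
V = -⅖ (V = (-24/20)/3 = (-24*1/20)/3 = (⅓)*(-6/5) = -⅖ ≈ -0.40000)
P(V)*W(9) = (-⅖)²*(77 + 9² + 18*9) = 4*(77 + 81 + 162)/25 = (4/25)*320 = 256/5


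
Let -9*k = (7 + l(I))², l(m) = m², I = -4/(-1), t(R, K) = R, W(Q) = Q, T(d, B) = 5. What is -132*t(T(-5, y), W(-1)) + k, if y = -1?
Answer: -6469/9 ≈ -718.78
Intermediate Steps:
I = 4 (I = -4*(-1) = 4)
k = -529/9 (k = -(7 + 4²)²/9 = -(7 + 16)²/9 = -⅑*23² = -⅑*529 = -529/9 ≈ -58.778)
-132*t(T(-5, y), W(-1)) + k = -132*5 - 529/9 = -660 - 529/9 = -6469/9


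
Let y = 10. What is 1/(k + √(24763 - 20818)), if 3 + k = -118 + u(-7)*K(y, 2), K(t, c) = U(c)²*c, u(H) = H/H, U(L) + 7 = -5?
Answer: 167/23944 - √3945/23944 ≈ 0.0043514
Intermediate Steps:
U(L) = -12 (U(L) = -7 - 5 = -12)
u(H) = 1
K(t, c) = 144*c (K(t, c) = (-12)²*c = 144*c)
k = 167 (k = -3 + (-118 + 1*(144*2)) = -3 + (-118 + 1*288) = -3 + (-118 + 288) = -3 + 170 = 167)
1/(k + √(24763 - 20818)) = 1/(167 + √(24763 - 20818)) = 1/(167 + √3945)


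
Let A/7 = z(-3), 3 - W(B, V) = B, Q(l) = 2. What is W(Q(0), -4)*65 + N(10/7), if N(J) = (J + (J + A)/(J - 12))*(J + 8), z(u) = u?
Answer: 173912/1813 ≈ 95.925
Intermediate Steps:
W(B, V) = 3 - B
A = -21 (A = 7*(-3) = -21)
N(J) = (8 + J)*(J + (-21 + J)/(-12 + J)) (N(J) = (J + (J - 21)/(J - 12))*(J + 8) = (J + (-21 + J)/(-12 + J))*(8 + J) = (8 + J)*(J + (-21 + J)/(-12 + J)))
W(Q(0), -4)*65 + N(10/7) = (3 - 1*2)*65 + (-168 + (10/7)**3 - 1090/7 - 3*(10/7)**2)/(-12 + 10/7) = (3 - 2)*65 + (-168 + (10*(1/7))**3 - 1090/7 - 3*(10*(1/7))**2)/(-12 + 10*(1/7)) = 1*65 + (-168 + (10/7)**3 - 109*10/7 - 3*(10/7)**2)/(-12 + 10/7) = 65 + (-168 + 1000/343 - 1090/7 - 3*100/49)/(-74/7) = 65 - 7*(-168 + 1000/343 - 1090/7 - 300/49)/74 = 65 - 7/74*(-112134/343) = 65 + 56067/1813 = 173912/1813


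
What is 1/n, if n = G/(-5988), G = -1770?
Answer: 998/295 ≈ 3.3830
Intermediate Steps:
n = 295/998 (n = -1770/(-5988) = -1770*(-1/5988) = 295/998 ≈ 0.29559)
1/n = 1/(295/998) = 998/295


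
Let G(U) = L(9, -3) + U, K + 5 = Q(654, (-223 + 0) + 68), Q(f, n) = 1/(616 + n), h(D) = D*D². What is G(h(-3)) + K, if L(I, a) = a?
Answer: -16134/461 ≈ -34.998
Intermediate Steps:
h(D) = D³
K = -2304/461 (K = -5 + 1/(616 + ((-223 + 0) + 68)) = -5 + 1/(616 + (-223 + 68)) = -5 + 1/(616 - 155) = -5 + 1/461 = -2304/461 ≈ -4.9978)
G(U) = -3 + U
G(h(-3)) + K = (-3 + (-3)³) - 2304/461 = (-3 - 27) - 2304/461 = -30 - 2304/461 = -16134/461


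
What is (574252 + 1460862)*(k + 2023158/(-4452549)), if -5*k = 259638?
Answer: -784238664406195976/7420915 ≈ -1.0568e+11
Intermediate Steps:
k = -259638/5 (k = -⅕*259638 = -259638/5 ≈ -51928.)
(574252 + 1460862)*(k + 2023158/(-4452549)) = (574252 + 1460862)*(-259638/5 + 2023158/(-4452549)) = 2035114*(-259638/5 + 2023158*(-1/4452549)) = 2035114*(-259638/5 - 674386/1484183) = 2035114*(-385353677684/7420915) = -784238664406195976/7420915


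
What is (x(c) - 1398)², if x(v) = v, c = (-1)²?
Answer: 1951609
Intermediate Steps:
c = 1
(x(c) - 1398)² = (1 - 1398)² = (-1397)² = 1951609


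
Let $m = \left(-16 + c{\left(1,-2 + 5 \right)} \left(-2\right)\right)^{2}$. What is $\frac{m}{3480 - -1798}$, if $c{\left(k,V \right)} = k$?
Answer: $\frac{162}{2639} \approx 0.061387$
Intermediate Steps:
$m = 324$ ($m = \left(-16 + 1 \left(-2\right)\right)^{2} = \left(-16 - 2\right)^{2} = \left(-18\right)^{2} = 324$)
$\frac{m}{3480 - -1798} = \frac{324}{3480 - -1798} = \frac{324}{3480 + 1798} = \frac{324}{5278} = 324 \cdot \frac{1}{5278} = \frac{162}{2639}$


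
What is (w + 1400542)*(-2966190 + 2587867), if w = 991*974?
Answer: -895027473648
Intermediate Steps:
w = 965234
(w + 1400542)*(-2966190 + 2587867) = (965234 + 1400542)*(-2966190 + 2587867) = 2365776*(-378323) = -895027473648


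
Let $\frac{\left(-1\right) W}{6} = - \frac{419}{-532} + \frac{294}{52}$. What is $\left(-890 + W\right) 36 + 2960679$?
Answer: $\frac{5061211185}{1729} \approx 2.9272 \cdot 10^{6}$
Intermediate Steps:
$W = - \frac{133647}{3458}$ ($W = - 6 \left(- \frac{419}{-532} + \frac{294}{52}\right) = - 6 \left(\left(-419\right) \left(- \frac{1}{532}\right) + 294 \cdot \frac{1}{52}\right) = - 6 \left(\frac{419}{532} + \frac{147}{26}\right) = \left(-6\right) \frac{44549}{6916} = - \frac{133647}{3458} \approx -38.649$)
$\left(-890 + W\right) 36 + 2960679 = \left(-890 - \frac{133647}{3458}\right) 36 + 2960679 = \left(- \frac{3211267}{3458}\right) 36 + 2960679 = - \frac{57802806}{1729} + 2960679 = \frac{5061211185}{1729}$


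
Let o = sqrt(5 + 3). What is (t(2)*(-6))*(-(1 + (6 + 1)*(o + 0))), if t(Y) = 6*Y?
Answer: 72 + 1008*sqrt(2) ≈ 1497.5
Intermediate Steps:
o = 2*sqrt(2) (o = sqrt(8) = 2*sqrt(2) ≈ 2.8284)
(t(2)*(-6))*(-(1 + (6 + 1)*(o + 0))) = ((6*2)*(-6))*(-(1 + (6 + 1)*(2*sqrt(2) + 0))) = (12*(-6))*(-(1 + 7*(2*sqrt(2)))) = -(-72)*(1 + 14*sqrt(2)) = -72*(-1 - 14*sqrt(2)) = 72 + 1008*sqrt(2)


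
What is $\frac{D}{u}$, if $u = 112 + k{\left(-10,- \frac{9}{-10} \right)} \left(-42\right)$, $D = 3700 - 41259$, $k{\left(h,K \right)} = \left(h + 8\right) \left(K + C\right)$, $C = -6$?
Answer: $\frac{187795}{1582} \approx 118.71$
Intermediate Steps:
$k{\left(h,K \right)} = \left(-6 + K\right) \left(8 + h\right)$ ($k{\left(h,K \right)} = \left(h + 8\right) \left(K - 6\right) = \left(8 + h\right) \left(-6 + K\right) = \left(-6 + K\right) \left(8 + h\right)$)
$D = -37559$
$u = - \frac{1582}{5}$ ($u = 112 + \left(-48 - -60 + 8 \left(- \frac{9}{-10}\right) + - \frac{9}{-10} \left(-10\right)\right) \left(-42\right) = 112 + \left(-48 + 60 + 8 \left(\left(-9\right) \left(- \frac{1}{10}\right)\right) + \left(-9\right) \left(- \frac{1}{10}\right) \left(-10\right)\right) \left(-42\right) = 112 + \left(-48 + 60 + 8 \cdot \frac{9}{10} + \frac{9}{10} \left(-10\right)\right) \left(-42\right) = 112 + \left(-48 + 60 + \frac{36}{5} - 9\right) \left(-42\right) = 112 + \frac{51}{5} \left(-42\right) = 112 - \frac{2142}{5} = - \frac{1582}{5} \approx -316.4$)
$\frac{D}{u} = - \frac{37559}{- \frac{1582}{5}} = \left(-37559\right) \left(- \frac{5}{1582}\right) = \frac{187795}{1582}$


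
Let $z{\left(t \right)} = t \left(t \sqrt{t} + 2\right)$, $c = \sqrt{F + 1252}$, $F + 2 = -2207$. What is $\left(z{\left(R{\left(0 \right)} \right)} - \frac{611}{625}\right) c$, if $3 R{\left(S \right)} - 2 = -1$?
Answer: $\frac{i \sqrt{957} \left(-5247 + 625 \sqrt{3}\right)}{16875} \approx - 7.6343 i$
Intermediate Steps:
$F = -2209$ ($F = -2 - 2207 = -2209$)
$R{\left(S \right)} = \frac{1}{3}$ ($R{\left(S \right)} = \frac{2}{3} + \frac{1}{3} \left(-1\right) = \frac{2}{3} - \frac{1}{3} = \frac{1}{3}$)
$c = i \sqrt{957}$ ($c = \sqrt{-2209 + 1252} = \sqrt{-957} = i \sqrt{957} \approx 30.935 i$)
$z{\left(t \right)} = t \left(2 + t^{\frac{3}{2}}\right)$ ($z{\left(t \right)} = t \left(t^{\frac{3}{2}} + 2\right) = t \left(2 + t^{\frac{3}{2}}\right)$)
$\left(z{\left(R{\left(0 \right)} \right)} - \frac{611}{625}\right) c = \left(\left(\left(\frac{1}{3}\right)^{\frac{5}{2}} + 2 \cdot \frac{1}{3}\right) - \frac{611}{625}\right) i \sqrt{957} = \left(\left(\frac{\sqrt{3}}{27} + \frac{2}{3}\right) - \frac{611}{625}\right) i \sqrt{957} = \left(\left(\frac{2}{3} + \frac{\sqrt{3}}{27}\right) - \frac{611}{625}\right) i \sqrt{957} = \left(- \frac{583}{1875} + \frac{\sqrt{3}}{27}\right) i \sqrt{957} = i \sqrt{957} \left(- \frac{583}{1875} + \frac{\sqrt{3}}{27}\right)$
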